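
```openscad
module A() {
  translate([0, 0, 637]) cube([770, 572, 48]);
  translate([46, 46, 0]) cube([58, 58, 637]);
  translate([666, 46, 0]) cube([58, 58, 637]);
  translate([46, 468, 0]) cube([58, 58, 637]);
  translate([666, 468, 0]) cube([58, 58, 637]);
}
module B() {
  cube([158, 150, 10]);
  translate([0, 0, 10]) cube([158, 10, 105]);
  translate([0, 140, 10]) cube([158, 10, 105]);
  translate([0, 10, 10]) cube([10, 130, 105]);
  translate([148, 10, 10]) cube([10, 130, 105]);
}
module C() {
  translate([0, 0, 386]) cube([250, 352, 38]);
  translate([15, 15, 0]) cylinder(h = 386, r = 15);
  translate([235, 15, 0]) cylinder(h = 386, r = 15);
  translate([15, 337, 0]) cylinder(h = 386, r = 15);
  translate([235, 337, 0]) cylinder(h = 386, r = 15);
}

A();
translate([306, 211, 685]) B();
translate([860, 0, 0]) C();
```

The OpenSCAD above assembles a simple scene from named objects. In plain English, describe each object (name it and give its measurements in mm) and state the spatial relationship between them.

A is a table: top 770 mm (x) × 572 mm (y), 48 mm thick, upper face at z = 685 mm, on four 58×58 mm square legs, each inset 46 mm from the nearest pair of top edges, running from z = 0 to the bottom of the top.

B is an open-topped rectangular box: outside dimensions 158×150×115 mm, with a uniform wall and base thickness of 10 mm. The base is a full 158×150 slab on the floor; four walls sit on top of the base. The front and back walls (the −y and +y sides) span the full width; the two side walls fit between them.

C is a simple wooden stool: a rectangular seat 250 mm (x) by 352 mm (y), 38 mm thick, top face at z = 424 mm, on four round legs, each 30 mm in diameter. The legs rest on z = 0, each leg's axis is inset half a diameter from the nearest pair of seat edges (so the leg's bounding box is flush with the corner).

The open box is on top of the table, centred. The stool is on the floor beside the table on its +x side.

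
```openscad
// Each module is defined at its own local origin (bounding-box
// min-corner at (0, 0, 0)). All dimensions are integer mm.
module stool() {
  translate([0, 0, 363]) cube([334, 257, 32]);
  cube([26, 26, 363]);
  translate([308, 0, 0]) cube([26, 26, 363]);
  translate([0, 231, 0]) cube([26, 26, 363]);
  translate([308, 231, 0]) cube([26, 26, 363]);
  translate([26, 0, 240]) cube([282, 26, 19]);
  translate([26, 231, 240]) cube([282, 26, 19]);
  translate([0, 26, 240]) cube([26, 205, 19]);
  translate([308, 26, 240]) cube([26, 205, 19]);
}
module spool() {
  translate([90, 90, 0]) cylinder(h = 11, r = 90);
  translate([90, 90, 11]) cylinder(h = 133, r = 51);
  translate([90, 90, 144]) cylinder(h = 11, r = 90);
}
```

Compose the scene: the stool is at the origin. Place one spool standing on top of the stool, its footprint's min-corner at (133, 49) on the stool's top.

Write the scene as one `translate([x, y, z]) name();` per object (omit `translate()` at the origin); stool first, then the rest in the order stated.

stool();
translate([133, 49, 395]) spool();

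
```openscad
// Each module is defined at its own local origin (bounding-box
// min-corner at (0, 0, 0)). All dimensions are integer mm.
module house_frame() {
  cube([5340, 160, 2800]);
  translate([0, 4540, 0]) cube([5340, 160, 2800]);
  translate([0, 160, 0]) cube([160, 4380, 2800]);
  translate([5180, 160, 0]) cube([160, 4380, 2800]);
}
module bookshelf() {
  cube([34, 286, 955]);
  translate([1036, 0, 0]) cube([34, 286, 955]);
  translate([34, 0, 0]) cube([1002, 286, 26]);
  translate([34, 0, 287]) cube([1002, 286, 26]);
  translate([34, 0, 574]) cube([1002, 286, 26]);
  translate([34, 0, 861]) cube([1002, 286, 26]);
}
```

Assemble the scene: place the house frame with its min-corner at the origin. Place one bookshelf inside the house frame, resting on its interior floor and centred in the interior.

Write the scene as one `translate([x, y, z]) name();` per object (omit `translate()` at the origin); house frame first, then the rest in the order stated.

house_frame();
translate([2135, 2207, 0]) bookshelf();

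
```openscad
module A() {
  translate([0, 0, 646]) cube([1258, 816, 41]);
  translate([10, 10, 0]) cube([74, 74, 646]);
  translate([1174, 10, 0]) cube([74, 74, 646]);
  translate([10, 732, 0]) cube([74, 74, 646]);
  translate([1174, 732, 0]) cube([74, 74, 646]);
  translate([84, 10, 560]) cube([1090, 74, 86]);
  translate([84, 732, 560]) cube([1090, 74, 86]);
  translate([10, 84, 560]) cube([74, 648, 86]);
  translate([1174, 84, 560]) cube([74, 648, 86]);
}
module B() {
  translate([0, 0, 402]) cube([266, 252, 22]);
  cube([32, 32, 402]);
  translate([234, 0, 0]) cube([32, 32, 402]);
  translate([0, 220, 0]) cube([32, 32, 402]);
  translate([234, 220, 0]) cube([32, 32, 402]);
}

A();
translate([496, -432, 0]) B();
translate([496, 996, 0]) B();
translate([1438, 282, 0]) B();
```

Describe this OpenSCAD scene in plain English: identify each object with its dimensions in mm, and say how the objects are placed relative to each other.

A is a rectangular dining table. The top is 1258×816×41 mm with its upper surface at z = 687 mm. It stands on four 74×74 mm square legs, each inset 10 mm from the nearest pair of top edges, running from the floor to the underside of the top. Four apron rails, 74 mm thick and 86 mm tall, run between adjacent legs with their top edges flush with the underside of the top and their outer faces flush with the legs' outer faces.

B is a four-legged stool. The seat is a 266×252×22 mm slab whose top surface is at z = 424 mm; four square legs, each 32×32 mm in cross-section, run from the floor (z = 0) to the underside of the seat, each flush with a corner of the seat.

Three stools sit around the table at the −y, +y, +x sides.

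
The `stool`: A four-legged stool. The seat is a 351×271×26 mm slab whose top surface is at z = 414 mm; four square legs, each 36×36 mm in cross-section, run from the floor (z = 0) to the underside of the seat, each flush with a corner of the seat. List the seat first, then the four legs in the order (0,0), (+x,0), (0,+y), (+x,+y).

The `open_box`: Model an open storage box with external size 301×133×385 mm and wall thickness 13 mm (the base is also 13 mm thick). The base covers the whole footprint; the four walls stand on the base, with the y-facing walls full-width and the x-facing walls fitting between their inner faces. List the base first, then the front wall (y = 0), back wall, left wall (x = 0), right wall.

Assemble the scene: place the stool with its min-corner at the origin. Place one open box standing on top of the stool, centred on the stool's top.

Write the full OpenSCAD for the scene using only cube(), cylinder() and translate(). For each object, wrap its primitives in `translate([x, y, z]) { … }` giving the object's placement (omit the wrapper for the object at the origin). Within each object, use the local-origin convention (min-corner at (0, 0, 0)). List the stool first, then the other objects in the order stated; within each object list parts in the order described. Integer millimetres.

translate([0, 0, 388]) cube([351, 271, 26]);
cube([36, 36, 388]);
translate([315, 0, 0]) cube([36, 36, 388]);
translate([0, 235, 0]) cube([36, 36, 388]);
translate([315, 235, 0]) cube([36, 36, 388]);
translate([25, 69, 414]) {
  cube([301, 133, 13]);
  translate([0, 0, 13]) cube([301, 13, 372]);
  translate([0, 120, 13]) cube([301, 13, 372]);
  translate([0, 13, 13]) cube([13, 107, 372]);
  translate([288, 13, 13]) cube([13, 107, 372]);
}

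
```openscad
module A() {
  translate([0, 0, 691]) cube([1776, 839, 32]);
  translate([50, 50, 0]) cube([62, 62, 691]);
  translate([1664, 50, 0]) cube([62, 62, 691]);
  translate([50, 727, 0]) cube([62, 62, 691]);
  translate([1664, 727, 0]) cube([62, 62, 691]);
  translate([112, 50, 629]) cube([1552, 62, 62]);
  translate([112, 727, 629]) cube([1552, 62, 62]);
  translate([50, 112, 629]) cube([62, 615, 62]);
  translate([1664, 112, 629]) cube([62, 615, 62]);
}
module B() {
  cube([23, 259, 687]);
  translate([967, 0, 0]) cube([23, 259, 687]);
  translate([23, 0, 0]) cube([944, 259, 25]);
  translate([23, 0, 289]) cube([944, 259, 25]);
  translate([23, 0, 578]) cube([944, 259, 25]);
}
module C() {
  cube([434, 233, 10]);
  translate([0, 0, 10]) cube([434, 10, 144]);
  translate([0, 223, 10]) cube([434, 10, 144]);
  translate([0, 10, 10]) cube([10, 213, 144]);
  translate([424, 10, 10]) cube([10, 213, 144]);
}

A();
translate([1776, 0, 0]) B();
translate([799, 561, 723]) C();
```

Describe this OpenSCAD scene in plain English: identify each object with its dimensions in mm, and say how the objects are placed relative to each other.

A is a rectangular dining table. The top is 1776×839×32 mm with its upper surface at z = 723 mm. It stands on four 62×62 mm square legs, each inset 50 mm from the nearest pair of top edges, running from the floor to the underside of the top. Four apron rails, 62 mm thick and 62 mm tall, run between adjacent legs with their top edges flush with the underside of the top and their outer faces flush with the legs' outer faces.

B is a bookshelf 990 mm wide overall, 259 mm deep and 687 mm tall. The two sides are 23 mm thick vertical panels. 3 horizontal shelves of 25 mm thickness span between the inner faces of the sides; the lowest shelf sits on the floor and shelves are stacked with a clear vertical gap of 264 mm between each pair.

C is an open storage box with external size 434×233×154 mm and wall thickness 10 mm (the base is also 10 mm thick). The base covers the whole footprint; the four walls stand on the base, with the y-facing walls full-width and the x-facing walls fitting between their inner faces.

The bookshelf is against the table's +x side, with their −y faces flush. The open box is on top of the table.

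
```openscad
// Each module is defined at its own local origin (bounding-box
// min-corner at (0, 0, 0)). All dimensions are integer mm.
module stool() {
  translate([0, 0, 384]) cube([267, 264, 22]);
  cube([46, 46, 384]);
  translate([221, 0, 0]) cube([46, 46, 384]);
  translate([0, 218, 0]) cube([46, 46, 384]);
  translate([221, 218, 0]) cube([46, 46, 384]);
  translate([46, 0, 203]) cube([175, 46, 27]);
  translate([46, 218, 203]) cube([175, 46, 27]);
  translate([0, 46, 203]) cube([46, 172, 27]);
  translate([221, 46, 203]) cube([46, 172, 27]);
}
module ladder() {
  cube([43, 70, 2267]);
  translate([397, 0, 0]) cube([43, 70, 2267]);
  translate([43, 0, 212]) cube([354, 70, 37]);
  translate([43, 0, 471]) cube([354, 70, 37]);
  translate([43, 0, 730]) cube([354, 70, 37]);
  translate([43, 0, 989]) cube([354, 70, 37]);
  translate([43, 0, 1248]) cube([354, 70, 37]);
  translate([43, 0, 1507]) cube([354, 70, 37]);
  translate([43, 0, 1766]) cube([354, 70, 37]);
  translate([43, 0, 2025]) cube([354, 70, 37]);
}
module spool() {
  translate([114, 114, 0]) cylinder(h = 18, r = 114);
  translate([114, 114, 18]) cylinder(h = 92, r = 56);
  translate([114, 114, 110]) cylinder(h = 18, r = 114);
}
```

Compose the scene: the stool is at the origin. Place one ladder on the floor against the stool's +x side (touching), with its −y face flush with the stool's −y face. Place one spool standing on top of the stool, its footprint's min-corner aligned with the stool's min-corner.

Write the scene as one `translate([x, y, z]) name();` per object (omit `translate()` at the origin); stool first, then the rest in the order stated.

stool();
translate([267, 0, 0]) ladder();
translate([0, 0, 406]) spool();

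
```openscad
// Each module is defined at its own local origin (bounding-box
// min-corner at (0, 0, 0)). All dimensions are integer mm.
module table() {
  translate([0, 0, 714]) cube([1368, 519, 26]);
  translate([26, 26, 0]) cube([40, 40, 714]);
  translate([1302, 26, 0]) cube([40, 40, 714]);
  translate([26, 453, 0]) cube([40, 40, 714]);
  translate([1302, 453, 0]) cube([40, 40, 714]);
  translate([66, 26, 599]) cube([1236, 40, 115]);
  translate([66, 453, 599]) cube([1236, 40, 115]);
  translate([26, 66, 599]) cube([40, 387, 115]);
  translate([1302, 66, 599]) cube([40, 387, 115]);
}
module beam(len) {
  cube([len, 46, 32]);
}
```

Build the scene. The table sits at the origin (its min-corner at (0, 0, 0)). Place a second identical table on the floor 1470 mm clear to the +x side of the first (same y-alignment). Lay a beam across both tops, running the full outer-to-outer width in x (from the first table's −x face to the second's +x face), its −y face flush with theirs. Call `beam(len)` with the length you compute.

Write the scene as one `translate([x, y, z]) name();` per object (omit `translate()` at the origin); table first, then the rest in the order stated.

table();
translate([2838, 0, 0]) table();
translate([0, 0, 740]) beam(4206);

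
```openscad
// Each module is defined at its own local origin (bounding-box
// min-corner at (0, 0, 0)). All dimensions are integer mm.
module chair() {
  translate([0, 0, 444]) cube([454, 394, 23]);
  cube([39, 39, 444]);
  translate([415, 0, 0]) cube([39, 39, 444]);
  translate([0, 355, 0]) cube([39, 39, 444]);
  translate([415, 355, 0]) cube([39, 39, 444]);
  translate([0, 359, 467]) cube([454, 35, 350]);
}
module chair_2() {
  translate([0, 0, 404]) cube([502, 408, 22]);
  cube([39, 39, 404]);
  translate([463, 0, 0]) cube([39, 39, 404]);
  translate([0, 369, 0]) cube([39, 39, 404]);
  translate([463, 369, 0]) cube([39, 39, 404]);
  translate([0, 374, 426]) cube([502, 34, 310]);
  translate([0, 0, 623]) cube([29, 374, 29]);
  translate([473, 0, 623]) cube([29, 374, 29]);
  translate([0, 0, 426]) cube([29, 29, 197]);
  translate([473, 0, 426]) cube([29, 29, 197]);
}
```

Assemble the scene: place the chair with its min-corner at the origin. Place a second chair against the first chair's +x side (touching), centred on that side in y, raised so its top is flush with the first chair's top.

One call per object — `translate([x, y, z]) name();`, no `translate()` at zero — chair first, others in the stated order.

chair();
translate([454, -7, 81]) chair_2();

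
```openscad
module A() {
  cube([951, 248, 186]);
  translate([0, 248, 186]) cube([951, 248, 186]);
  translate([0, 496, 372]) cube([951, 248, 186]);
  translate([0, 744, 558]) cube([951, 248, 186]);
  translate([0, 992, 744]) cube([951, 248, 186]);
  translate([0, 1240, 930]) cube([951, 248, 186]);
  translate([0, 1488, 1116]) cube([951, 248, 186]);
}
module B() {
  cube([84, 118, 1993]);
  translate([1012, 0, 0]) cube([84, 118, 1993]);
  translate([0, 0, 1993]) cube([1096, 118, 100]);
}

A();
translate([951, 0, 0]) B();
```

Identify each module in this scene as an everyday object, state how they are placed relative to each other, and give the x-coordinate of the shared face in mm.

A is a staircase. B is a door frame. The door frame is against the staircase's +x side, with their −y faces flush. The x-coordinate of the shared face is 951 mm.

The staircase's +x face and the door frame's −x face are both at x = 951 mm.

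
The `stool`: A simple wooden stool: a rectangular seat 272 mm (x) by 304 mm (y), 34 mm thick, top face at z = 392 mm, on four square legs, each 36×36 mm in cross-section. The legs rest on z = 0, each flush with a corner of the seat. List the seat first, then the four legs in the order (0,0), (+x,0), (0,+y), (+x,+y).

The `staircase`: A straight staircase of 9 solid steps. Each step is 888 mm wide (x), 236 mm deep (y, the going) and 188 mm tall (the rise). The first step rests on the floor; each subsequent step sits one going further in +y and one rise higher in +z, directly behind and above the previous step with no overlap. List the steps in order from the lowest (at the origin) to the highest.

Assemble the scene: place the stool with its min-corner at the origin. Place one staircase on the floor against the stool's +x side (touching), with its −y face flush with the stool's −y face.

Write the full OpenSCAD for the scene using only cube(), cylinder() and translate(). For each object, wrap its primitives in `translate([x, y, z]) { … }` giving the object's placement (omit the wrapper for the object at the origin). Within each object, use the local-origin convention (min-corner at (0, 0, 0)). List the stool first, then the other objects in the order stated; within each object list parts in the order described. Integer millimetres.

translate([0, 0, 358]) cube([272, 304, 34]);
cube([36, 36, 358]);
translate([236, 0, 0]) cube([36, 36, 358]);
translate([0, 268, 0]) cube([36, 36, 358]);
translate([236, 268, 0]) cube([36, 36, 358]);
translate([272, 0, 0]) {
  cube([888, 236, 188]);
  translate([0, 236, 188]) cube([888, 236, 188]);
  translate([0, 472, 376]) cube([888, 236, 188]);
  translate([0, 708, 564]) cube([888, 236, 188]);
  translate([0, 944, 752]) cube([888, 236, 188]);
  translate([0, 1180, 940]) cube([888, 236, 188]);
  translate([0, 1416, 1128]) cube([888, 236, 188]);
  translate([0, 1652, 1316]) cube([888, 236, 188]);
  translate([0, 1888, 1504]) cube([888, 236, 188]);
}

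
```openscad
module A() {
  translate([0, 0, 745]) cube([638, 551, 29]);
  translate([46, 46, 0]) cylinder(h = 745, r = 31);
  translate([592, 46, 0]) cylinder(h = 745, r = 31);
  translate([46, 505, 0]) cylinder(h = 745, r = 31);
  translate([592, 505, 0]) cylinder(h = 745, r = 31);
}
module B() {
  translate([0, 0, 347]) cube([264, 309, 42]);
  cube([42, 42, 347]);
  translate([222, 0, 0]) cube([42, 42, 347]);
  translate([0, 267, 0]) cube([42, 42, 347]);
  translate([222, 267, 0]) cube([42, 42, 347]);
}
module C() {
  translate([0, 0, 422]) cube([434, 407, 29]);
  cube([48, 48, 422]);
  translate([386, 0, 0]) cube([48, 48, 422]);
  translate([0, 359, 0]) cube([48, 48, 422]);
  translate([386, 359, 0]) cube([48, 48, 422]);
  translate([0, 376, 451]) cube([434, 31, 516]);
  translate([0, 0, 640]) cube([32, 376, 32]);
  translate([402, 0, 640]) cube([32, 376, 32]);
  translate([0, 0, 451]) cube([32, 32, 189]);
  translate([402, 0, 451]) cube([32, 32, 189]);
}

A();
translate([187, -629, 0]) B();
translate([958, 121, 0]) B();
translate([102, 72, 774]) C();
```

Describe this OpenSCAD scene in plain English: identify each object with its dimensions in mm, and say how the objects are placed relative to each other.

A is a table: top 638 mm (x) × 551 mm (y), 29 mm thick, upper face at z = 774 mm, on four round legs of 62 mm diameter, each leg's bounding box inset 15 mm from the nearest pair of top edges, running from z = 0 to the bottom of the top.

B is a four-legged stool. The seat is a 264×309×42 mm slab whose top surface is at z = 389 mm; four square legs, each 42×42 mm in cross-section, run from the floor (z = 0) to the underside of the seat, each flush with a corner of the seat.

C is a chair: 434×407 mm seat, 29 mm thick, top at z = 451 mm, on four 48 mm square corner legs flush with the seat edges. A 31 mm thick backrest slab spans the full seat width, extending 516 mm above the seat top, its back face flush with the seat's +y edge. Two armrests of 32×32 mm section run along each side from the seat's front edge to the front of the backrest, top faces 221 mm above the seat top and outer faces flush with the seat's x-edges; a 32×32 mm post under the front of each armrest stands on the seat at the front corner.

Two stools sit around the table at the −y, +x sides. The chair is on top of the table, centred.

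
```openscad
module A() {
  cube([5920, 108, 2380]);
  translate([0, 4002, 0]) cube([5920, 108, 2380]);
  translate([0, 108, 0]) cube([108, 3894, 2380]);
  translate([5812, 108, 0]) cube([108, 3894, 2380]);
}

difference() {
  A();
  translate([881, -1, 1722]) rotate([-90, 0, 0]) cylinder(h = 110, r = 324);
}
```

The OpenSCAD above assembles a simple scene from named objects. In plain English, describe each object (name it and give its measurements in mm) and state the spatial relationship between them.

A is the wall frame of a small rectangular building: four walls, each 2380 mm tall and 108 mm thick, enclosing a footprint 5920 mm (x) by 4110 mm (y) outside-to-outside, with no floor or roof. The front and back walls (the −y and +y sides) span the full width; the two side walls fit between them.

The house frame has a circular hole of radius 324 mm through its front wall, centred at (x = 881, z = 1722).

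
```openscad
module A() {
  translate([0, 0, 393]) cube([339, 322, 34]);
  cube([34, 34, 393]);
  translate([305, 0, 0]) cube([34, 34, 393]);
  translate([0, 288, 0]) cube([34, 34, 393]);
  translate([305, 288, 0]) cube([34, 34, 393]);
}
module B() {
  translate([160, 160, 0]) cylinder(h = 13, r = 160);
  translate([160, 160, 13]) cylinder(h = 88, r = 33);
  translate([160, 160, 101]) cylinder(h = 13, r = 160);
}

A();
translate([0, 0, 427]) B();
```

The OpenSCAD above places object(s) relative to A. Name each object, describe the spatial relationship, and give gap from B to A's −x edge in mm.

A is a stool. B is a spool. The spool is on top of the stool. The gap from the spool to the stool's −x edge is 0 mm.

The spool's min-x is at 0; the stool's min-x is 0; gap = 0 mm.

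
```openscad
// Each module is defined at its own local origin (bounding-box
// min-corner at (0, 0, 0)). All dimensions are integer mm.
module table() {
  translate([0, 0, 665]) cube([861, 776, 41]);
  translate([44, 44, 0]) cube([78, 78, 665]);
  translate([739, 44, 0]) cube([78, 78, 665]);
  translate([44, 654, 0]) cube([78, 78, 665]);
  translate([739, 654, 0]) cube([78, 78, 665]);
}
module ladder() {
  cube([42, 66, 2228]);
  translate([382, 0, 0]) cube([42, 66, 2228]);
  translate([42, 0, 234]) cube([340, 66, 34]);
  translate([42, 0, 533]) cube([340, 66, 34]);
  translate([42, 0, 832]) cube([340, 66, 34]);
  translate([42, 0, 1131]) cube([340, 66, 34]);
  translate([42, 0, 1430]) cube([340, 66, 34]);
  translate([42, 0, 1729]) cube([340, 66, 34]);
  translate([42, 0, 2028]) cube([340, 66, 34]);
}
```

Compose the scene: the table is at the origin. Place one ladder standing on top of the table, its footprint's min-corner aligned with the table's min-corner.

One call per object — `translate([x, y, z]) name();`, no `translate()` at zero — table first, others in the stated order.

table();
translate([0, 0, 706]) ladder();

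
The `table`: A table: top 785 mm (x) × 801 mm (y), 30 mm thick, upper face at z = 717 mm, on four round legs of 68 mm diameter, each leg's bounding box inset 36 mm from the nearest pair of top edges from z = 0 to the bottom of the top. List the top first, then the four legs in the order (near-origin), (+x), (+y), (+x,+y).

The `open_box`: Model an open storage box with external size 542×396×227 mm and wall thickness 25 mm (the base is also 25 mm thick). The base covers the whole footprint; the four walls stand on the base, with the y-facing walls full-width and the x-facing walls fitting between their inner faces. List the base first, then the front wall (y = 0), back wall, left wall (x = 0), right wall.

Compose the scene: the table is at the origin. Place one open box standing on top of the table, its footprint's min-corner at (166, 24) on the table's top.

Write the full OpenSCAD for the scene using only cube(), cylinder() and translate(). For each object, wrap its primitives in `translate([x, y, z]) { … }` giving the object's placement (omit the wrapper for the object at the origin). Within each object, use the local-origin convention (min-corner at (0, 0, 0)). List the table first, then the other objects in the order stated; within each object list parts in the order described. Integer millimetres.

translate([0, 0, 687]) cube([785, 801, 30]);
translate([70, 70, 0]) cylinder(h = 687, r = 34);
translate([715, 70, 0]) cylinder(h = 687, r = 34);
translate([70, 731, 0]) cylinder(h = 687, r = 34);
translate([715, 731, 0]) cylinder(h = 687, r = 34);
translate([166, 24, 717]) {
  cube([542, 396, 25]);
  translate([0, 0, 25]) cube([542, 25, 202]);
  translate([0, 371, 25]) cube([542, 25, 202]);
  translate([0, 25, 25]) cube([25, 346, 202]);
  translate([517, 25, 25]) cube([25, 346, 202]);
}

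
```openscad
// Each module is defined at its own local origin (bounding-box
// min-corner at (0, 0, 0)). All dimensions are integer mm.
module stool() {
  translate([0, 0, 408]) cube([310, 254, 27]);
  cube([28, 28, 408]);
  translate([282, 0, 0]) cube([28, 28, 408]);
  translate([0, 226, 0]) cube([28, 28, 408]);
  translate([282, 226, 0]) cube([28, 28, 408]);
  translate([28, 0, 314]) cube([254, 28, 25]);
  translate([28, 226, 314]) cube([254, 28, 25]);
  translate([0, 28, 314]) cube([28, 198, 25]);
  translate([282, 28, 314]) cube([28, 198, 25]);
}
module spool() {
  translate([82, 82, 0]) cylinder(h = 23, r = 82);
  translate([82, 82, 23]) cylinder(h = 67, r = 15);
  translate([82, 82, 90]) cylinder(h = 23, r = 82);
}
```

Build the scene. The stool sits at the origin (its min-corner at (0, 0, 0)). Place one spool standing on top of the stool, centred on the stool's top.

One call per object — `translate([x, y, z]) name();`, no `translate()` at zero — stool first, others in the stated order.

stool();
translate([73, 45, 435]) spool();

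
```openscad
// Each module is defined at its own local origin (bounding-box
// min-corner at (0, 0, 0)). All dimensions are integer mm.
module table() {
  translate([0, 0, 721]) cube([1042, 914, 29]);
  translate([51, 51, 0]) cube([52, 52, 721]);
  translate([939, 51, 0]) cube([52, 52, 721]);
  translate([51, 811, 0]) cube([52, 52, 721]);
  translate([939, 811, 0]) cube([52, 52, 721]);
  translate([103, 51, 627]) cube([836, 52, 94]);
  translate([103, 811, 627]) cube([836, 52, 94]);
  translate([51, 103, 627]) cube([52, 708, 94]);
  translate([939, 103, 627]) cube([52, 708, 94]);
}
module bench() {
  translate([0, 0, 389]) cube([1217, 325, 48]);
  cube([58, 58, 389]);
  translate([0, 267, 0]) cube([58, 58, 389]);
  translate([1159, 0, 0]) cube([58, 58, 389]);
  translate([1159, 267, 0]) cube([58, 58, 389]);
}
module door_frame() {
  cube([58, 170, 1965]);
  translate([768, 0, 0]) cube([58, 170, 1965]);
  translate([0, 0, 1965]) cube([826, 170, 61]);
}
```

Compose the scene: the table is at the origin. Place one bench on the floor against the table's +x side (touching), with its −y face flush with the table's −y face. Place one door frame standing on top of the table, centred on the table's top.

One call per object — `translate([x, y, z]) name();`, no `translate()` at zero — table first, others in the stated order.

table();
translate([1042, 0, 0]) bench();
translate([108, 372, 750]) door_frame();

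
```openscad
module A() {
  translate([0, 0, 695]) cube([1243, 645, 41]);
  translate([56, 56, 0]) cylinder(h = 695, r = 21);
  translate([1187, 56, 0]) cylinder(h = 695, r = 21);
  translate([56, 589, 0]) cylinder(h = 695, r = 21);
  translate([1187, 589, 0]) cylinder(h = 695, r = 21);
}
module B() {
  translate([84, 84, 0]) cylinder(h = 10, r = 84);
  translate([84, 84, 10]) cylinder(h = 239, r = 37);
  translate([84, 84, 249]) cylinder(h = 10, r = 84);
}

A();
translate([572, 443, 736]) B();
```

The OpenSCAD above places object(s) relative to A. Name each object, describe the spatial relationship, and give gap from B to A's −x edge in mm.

A is a table. B is a spool. The spool is on top of the table. The gap from the spool to the table's −x edge is 572 mm.

The spool's min-x is at 572; the table's min-x is 0; gap = 572 mm.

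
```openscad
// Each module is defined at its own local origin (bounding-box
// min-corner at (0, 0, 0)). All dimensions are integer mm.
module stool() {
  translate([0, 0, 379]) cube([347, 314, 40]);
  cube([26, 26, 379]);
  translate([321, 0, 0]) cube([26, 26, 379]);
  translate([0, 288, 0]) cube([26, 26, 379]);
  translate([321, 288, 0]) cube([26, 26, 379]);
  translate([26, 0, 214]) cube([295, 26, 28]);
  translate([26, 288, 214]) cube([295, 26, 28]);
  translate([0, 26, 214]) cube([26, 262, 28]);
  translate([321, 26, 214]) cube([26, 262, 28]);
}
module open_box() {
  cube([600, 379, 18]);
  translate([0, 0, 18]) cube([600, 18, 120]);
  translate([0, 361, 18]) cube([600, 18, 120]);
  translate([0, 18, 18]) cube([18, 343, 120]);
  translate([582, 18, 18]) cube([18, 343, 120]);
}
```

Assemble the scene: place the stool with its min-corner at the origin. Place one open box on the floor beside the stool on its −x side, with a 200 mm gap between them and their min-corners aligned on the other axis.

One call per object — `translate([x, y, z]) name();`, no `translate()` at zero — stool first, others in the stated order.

stool();
translate([-800, 0, 0]) open_box();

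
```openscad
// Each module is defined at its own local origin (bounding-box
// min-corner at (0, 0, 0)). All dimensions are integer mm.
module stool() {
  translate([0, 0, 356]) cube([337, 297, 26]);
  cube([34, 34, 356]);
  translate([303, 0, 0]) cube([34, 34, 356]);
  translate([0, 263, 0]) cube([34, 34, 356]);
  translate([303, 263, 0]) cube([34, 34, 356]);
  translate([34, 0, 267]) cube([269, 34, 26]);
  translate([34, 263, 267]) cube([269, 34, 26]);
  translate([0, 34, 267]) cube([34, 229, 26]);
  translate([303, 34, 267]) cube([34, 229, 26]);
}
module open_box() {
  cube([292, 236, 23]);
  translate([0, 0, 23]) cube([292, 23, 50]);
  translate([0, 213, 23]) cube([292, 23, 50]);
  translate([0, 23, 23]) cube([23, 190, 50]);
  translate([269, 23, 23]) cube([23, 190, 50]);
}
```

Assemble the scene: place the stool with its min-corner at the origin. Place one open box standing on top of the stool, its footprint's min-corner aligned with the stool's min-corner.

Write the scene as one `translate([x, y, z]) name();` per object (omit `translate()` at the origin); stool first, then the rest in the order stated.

stool();
translate([0, 0, 382]) open_box();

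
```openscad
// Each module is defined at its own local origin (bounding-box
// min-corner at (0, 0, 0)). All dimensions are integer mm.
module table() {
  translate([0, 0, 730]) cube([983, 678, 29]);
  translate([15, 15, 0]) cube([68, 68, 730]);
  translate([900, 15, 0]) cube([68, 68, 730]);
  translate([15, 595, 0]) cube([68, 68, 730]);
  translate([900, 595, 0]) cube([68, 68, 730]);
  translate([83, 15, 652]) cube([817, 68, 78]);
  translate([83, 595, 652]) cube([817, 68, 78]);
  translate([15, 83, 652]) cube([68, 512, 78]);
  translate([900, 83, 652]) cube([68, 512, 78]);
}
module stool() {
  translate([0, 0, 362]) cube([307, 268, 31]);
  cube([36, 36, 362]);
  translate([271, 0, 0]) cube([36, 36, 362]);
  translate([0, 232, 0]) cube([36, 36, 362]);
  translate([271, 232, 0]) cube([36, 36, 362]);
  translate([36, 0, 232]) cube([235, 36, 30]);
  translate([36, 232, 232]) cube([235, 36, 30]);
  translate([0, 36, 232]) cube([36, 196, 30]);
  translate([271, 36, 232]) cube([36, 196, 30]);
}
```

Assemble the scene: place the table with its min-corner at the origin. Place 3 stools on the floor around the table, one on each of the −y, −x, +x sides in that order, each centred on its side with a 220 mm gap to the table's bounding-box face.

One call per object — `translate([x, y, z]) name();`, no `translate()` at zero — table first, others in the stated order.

table();
translate([338, -488, 0]) stool();
translate([-527, 205, 0]) stool();
translate([1203, 205, 0]) stool();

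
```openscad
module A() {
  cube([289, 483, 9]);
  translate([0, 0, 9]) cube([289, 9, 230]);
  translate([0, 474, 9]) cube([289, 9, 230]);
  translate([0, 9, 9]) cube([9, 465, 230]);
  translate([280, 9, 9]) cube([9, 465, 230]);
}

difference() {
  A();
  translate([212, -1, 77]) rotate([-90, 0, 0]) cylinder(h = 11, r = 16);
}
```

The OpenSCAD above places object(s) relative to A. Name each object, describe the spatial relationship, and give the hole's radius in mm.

The subtracted cylinder has r = 16 mm.

A is an open box. The open box has a circular hole through its front wall. The hole's radius is 16 mm.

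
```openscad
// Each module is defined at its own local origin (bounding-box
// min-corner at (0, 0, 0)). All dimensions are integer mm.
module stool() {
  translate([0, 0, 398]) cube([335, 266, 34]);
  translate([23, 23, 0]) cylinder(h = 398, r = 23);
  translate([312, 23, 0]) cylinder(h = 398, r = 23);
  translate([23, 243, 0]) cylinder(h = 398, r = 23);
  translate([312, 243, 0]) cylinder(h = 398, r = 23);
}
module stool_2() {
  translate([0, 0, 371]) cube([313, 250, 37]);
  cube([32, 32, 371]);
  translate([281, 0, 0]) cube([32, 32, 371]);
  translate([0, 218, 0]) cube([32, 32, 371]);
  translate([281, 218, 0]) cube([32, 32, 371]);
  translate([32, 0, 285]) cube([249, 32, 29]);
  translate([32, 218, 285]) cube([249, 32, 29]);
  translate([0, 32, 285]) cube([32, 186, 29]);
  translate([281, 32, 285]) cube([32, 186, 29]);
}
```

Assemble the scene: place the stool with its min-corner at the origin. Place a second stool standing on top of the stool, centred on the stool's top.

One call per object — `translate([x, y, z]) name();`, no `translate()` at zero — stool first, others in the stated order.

stool();
translate([11, 8, 432]) stool_2();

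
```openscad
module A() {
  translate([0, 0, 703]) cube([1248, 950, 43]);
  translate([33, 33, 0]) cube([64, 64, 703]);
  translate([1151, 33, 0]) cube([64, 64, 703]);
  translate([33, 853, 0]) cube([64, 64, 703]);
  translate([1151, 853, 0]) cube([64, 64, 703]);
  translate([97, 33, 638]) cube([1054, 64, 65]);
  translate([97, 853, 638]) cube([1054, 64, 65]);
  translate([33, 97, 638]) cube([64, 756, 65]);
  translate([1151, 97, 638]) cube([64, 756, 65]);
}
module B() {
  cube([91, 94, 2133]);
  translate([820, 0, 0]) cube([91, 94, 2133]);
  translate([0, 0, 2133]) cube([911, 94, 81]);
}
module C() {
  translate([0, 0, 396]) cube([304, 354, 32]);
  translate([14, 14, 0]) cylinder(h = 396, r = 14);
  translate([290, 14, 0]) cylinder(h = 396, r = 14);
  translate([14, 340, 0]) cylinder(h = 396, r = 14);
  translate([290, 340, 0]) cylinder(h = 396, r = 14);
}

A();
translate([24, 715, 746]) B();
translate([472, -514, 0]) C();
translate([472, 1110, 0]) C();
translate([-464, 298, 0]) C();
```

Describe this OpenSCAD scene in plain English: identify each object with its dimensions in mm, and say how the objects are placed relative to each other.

A is a table: top 1248 mm (x) × 950 mm (y), 43 mm thick, upper face at z = 746 mm, on four 64×64 mm square legs, each inset 33 mm from the nearest pair of top edges, running from z = 0 to the bottom of the top. Four apron rails, 64 mm thick and 65 mm tall, run between adjacent legs with their top edges flush with the underside of the top and their outer faces flush with the legs' outer faces.

B is a door frame. The clear opening is 729 mm wide and 2133 mm high. Two 91 mm wide jambs, 94 mm deep, stand either side of the opening from the floor to the top of the opening. A 81 mm thick head sits across the top of both jambs, spanning the full outside width of the frame.

C is a four-legged stool. The seat is 304×354 mm, 32 mm thick, top at z = 428 mm. It stands on four round legs, each 28 mm in diameter, from z = 0 to the seat underside, each leg's axis is inset half a diameter from the nearest pair of seat edges (so the leg's bounding box is flush with the corner).

The door frame is on top of the table. Three stools sit around the table at the −y, +y, −x sides.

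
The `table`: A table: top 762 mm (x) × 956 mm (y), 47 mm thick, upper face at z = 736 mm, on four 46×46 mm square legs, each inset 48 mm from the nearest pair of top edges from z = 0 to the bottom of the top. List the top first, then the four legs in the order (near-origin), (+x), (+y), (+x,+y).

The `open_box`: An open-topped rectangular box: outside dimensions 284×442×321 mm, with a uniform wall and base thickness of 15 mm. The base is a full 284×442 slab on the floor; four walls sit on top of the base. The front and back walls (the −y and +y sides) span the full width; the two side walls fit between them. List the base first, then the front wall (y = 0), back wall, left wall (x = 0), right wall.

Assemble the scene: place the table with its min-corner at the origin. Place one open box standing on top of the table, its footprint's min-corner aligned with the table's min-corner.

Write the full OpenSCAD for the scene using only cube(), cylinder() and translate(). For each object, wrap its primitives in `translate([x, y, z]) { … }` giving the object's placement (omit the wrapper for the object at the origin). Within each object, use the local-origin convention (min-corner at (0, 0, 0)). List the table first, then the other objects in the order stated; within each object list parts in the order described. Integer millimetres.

translate([0, 0, 689]) cube([762, 956, 47]);
translate([48, 48, 0]) cube([46, 46, 689]);
translate([668, 48, 0]) cube([46, 46, 689]);
translate([48, 862, 0]) cube([46, 46, 689]);
translate([668, 862, 0]) cube([46, 46, 689]);
translate([0, 0, 736]) {
  cube([284, 442, 15]);
  translate([0, 0, 15]) cube([284, 15, 306]);
  translate([0, 427, 15]) cube([284, 15, 306]);
  translate([0, 15, 15]) cube([15, 412, 306]);
  translate([269, 15, 15]) cube([15, 412, 306]);
}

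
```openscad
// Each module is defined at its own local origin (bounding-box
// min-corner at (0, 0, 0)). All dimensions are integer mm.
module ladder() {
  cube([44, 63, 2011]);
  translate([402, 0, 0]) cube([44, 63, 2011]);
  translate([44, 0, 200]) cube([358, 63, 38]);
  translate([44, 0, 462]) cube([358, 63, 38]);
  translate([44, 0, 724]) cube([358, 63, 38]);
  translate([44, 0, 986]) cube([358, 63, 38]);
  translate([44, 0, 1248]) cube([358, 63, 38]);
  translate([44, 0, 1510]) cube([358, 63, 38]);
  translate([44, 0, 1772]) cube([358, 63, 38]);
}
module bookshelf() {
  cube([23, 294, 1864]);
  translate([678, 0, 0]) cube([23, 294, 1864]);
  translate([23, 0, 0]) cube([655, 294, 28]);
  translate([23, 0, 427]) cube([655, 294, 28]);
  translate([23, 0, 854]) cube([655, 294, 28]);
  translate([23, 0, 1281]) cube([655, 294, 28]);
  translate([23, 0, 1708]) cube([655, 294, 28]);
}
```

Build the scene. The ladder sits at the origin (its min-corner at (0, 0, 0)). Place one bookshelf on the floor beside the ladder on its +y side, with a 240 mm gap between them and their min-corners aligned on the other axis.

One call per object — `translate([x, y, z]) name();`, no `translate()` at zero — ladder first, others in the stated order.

ladder();
translate([0, 303, 0]) bookshelf();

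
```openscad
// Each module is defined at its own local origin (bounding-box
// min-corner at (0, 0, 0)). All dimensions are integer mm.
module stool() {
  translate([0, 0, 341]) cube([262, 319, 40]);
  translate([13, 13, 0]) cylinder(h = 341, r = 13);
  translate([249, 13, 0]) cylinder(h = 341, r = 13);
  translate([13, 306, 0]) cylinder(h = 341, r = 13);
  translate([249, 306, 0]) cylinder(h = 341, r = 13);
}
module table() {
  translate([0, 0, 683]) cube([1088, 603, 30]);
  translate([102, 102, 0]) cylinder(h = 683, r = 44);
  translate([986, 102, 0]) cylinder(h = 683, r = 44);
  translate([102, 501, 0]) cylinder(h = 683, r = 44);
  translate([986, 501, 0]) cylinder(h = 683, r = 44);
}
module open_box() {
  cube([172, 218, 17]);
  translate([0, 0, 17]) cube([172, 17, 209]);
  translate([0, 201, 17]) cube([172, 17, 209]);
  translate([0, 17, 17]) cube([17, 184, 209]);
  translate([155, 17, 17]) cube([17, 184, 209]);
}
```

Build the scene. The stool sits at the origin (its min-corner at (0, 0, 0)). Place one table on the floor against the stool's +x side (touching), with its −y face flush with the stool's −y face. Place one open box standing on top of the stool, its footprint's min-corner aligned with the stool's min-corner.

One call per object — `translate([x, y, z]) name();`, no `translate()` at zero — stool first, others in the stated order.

stool();
translate([262, 0, 0]) table();
translate([0, 0, 381]) open_box();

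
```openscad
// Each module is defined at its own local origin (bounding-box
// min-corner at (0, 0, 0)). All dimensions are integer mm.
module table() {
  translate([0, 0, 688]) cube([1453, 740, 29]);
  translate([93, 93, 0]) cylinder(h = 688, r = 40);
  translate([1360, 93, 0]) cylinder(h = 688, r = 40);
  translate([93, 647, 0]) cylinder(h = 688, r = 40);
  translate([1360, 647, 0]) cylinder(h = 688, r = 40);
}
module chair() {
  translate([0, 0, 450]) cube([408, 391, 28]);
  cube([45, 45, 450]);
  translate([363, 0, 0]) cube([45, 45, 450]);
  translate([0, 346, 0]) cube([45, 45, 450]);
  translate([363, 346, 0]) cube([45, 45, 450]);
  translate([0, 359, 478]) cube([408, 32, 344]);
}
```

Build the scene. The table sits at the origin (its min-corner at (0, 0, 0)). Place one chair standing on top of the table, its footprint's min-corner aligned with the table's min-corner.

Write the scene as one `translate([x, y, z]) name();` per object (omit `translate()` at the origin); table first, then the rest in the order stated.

table();
translate([0, 0, 717]) chair();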